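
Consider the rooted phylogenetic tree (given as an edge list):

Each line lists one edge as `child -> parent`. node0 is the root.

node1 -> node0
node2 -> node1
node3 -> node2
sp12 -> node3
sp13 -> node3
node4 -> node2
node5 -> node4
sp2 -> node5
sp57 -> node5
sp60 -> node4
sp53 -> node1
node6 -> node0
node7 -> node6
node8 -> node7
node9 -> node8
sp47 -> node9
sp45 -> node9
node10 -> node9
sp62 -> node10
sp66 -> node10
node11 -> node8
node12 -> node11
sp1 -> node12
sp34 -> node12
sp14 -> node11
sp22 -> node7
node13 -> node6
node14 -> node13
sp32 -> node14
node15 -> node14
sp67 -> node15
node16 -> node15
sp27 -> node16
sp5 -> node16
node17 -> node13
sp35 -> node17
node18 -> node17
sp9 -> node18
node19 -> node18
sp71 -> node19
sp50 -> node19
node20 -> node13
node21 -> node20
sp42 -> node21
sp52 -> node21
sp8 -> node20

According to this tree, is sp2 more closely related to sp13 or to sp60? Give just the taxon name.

sp60

The MRCA of sp2 and sp60 subtends ((sp2,sp57),sp60) (3 taxa).
The MRCA of sp2 and sp13 subtends ((sp12,sp13),((sp2,sp57),sp60)) (5 taxa).
The first is nested inside the second, so sp2 shares a more recent common ancestor with sp60.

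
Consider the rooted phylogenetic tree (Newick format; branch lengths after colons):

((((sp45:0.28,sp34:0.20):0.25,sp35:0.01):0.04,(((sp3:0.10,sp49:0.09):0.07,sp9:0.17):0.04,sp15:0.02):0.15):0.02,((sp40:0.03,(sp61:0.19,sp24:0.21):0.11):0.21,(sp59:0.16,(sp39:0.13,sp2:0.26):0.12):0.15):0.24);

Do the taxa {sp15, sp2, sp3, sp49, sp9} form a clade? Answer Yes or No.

The MRCA of the listed taxa is the root, so the smallest clade containing them is the whole tree.
That clade also contains sp24, sp34, sp35, sp39, sp40, sp45, sp59, sp61, which are not in the proposed group, so the group is not monophyletic.

No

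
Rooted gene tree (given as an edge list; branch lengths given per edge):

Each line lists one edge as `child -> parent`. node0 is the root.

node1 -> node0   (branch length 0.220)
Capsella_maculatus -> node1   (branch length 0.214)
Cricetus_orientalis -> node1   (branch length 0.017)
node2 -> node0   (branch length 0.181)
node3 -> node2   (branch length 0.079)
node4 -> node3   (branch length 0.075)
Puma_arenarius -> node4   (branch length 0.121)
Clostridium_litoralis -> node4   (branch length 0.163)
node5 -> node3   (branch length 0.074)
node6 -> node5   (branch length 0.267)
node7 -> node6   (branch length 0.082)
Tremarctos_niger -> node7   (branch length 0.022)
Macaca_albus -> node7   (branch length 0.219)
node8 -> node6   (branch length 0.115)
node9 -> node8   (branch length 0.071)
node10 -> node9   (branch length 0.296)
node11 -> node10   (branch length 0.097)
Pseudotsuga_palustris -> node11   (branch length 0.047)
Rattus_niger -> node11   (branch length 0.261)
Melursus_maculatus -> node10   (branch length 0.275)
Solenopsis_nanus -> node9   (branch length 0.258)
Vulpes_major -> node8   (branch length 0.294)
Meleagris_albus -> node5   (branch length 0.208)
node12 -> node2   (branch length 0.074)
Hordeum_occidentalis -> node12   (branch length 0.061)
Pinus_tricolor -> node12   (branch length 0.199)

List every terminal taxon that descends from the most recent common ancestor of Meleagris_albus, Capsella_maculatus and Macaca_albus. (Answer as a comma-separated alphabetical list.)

Capsella_maculatus, Clostridium_litoralis, Cricetus_orientalis, Hordeum_occidentalis, Macaca_albus, Meleagris_albus, Melursus_maculatus, Pinus_tricolor, Pseudotsuga_palustris, Puma_arenarius, Rattus_niger, Solenopsis_nanus, Tremarctos_niger, Vulpes_major

Tracing Meleagris_albus: it sits inside (((Tremarctos_niger,Macaca_albus),((((Pseudotsuga_palustris,Rattus_niger),Melursus_maculatus),Solenopsis_nanus),Vulpes_major)),Meleagris_albus).
Tracing Capsella_maculatus: it sits inside (Capsella_maculatus,Cricetus_orientalis).
Tracing Macaca_albus: it sits inside (Tremarctos_niger,Macaca_albus).
The smallest clade enclosing all 3 is the whole tree (their MRCA is the root), so the answer is all 14 tips in alphabetical order.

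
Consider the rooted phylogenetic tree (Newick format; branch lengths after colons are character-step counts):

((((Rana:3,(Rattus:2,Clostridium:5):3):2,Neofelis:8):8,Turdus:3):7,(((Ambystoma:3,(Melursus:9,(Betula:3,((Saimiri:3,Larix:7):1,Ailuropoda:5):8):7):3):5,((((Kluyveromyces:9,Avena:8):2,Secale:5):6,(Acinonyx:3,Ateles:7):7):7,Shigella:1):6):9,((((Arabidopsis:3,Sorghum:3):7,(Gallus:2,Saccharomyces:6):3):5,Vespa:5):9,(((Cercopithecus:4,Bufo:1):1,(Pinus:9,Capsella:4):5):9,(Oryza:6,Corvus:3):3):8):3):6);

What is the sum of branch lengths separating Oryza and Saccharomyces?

The path runs Oryza → … → MRCA → … → Saccharomyces; the MRCA is the node subtending ((((Arabidopsis,Sorghum),(Gallus,Saccharomyces)),Vespa),(((Cercopithecus,Bufo),(Pinus,Capsella)),(Oryza,Corvus))).
Branch lengths along that path: 6 + 3 + 8 + 9 + 5 + 3 + 6 = 40.

40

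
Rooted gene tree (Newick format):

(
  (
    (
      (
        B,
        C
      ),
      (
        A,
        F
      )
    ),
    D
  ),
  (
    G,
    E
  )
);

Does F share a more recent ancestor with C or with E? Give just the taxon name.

C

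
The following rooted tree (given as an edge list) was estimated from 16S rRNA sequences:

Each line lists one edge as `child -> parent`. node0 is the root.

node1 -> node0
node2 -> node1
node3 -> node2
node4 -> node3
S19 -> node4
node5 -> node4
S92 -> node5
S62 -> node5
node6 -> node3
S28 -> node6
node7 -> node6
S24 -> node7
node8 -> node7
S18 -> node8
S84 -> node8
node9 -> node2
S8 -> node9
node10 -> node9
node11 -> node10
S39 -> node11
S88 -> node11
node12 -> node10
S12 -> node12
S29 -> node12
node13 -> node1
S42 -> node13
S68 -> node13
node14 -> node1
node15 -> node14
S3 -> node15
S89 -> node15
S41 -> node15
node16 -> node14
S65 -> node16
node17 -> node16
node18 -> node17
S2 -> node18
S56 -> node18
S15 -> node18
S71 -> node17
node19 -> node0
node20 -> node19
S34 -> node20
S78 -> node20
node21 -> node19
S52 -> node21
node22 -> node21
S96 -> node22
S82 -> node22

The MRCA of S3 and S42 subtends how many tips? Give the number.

22

The MRCA of S3 and S42 is the node subtending ((((S19,(S92,S62)),(S28,(S24,(S18,S84)))),(S8,((S39,S88),(S12,S29)))),(S42,S68),((S3,S89,S41),(S65,((S2,S56,S15),S71)))).
That clade contains 22 terminal taxa: S12, S15, S18, S19, S2, S24, S28, S29, S3, S39, S41, S42, S56, S62, S65, S68, S71, S8, S84, S88, S89, S92.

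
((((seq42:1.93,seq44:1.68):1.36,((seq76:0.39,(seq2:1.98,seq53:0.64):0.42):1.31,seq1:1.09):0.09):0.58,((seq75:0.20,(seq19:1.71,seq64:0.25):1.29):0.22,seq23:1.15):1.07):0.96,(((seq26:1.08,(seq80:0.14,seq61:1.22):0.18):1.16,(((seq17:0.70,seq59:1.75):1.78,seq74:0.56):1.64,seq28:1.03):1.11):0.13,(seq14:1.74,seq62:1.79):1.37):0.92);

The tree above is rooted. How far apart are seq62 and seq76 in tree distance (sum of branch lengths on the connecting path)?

The path runs seq62 → … → MRCA → … → seq76; the MRCA is the root of the tree.
Branch lengths along that path: 1.79 + 1.37 + 0.92 + 0.96 + 0.58 + 0.09 + 1.31 + 0.39 = 7.41.

7.41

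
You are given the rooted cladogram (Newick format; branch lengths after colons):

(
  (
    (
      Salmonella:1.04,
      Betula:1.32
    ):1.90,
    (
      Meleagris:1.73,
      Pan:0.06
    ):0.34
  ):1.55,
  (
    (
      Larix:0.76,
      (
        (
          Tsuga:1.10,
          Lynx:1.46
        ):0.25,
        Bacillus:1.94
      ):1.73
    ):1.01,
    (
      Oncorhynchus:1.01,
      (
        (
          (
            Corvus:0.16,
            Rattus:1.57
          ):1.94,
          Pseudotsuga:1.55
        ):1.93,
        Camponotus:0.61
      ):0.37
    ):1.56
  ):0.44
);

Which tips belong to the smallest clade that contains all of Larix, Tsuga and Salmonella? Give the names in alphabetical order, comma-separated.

Bacillus, Betula, Camponotus, Corvus, Larix, Lynx, Meleagris, Oncorhynchus, Pan, Pseudotsuga, Rattus, Salmonella, Tsuga

Tracing Larix: it sits inside (Larix,((Tsuga,Lynx),Bacillus)).
Tracing Tsuga: it sits inside (Tsuga,Lynx).
Tracing Salmonella: it sits inside (Salmonella,Betula).
The smallest clade enclosing all 3 is the whole tree (their MRCA is the root), so the answer is all 13 tips in alphabetical order.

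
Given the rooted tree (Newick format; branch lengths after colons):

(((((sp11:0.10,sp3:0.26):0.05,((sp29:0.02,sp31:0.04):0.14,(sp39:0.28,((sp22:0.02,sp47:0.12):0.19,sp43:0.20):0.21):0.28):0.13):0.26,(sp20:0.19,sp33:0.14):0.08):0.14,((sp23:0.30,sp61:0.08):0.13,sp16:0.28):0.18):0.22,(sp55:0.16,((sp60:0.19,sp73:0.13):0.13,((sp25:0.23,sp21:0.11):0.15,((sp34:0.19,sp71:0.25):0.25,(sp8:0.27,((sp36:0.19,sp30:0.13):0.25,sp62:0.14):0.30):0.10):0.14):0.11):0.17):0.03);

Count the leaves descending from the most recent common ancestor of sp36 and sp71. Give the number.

The MRCA of sp36 and sp71 is the node subtending ((sp34,sp71),(sp8,((sp36,sp30),sp62))).
That clade contains 6 terminal taxa: sp30, sp34, sp36, sp62, sp71, sp8.

6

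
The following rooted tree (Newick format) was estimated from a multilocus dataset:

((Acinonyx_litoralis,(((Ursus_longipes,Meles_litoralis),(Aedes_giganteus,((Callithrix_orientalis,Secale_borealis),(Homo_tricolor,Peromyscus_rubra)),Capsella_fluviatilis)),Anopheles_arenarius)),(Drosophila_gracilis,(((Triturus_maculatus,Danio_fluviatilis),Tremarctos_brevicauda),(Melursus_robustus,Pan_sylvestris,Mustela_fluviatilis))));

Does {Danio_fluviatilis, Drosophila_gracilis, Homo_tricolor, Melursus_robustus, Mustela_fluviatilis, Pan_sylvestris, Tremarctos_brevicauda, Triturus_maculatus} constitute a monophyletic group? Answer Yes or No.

No

The MRCA of the listed taxa is the root, so the smallest clade containing them is the whole tree.
That clade also contains Acinonyx_litoralis, Aedes_giganteus, Anopheles_arenarius, Callithrix_orientalis, Capsella_fluviatilis, Meles_litoralis, Peromyscus_rubra, Secale_borealis, Ursus_longipes, which are not in the proposed group, so the group is not monophyletic.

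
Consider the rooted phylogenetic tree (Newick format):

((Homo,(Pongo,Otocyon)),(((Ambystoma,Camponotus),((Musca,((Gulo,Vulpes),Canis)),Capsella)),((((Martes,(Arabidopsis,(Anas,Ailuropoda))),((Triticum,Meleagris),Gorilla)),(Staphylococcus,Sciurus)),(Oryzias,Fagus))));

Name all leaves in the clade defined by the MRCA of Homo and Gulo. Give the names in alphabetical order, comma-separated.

Ailuropoda, Ambystoma, Anas, Arabidopsis, Camponotus, Canis, Capsella, Fagus, Gorilla, Gulo, Homo, Martes, Meleagris, Musca, Oryzias, Otocyon, Pongo, Sciurus, Staphylococcus, Triticum, Vulpes

Tracing Homo: it sits inside (Homo,(Pongo,Otocyon)).
Tracing Gulo: it sits inside (Gulo,Vulpes).
The smallest clade enclosing both is the whole tree (their MRCA is the root), so the answer is all 21 tips in alphabetical order.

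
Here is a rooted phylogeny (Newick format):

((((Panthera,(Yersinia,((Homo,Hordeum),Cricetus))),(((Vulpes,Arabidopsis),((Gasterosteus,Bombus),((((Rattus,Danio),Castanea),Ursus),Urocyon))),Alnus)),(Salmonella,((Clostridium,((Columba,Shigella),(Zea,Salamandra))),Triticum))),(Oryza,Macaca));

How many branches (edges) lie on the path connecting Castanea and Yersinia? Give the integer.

10

The MRCA of Castanea and Yersinia is the node subtending ((Panthera,(Yersinia,((Homo,Hordeum),Cricetus))),(((Vulpes,Arabidopsis),((Gasterosteus,Bombus),((((Rattus,Danio),Castanea),Ursus),Urocyon))),Alnus)).
From Castanea up to that node: 7 branches. From Yersinia up to the same node: 3 branches. Total: 7 + 3 = 10.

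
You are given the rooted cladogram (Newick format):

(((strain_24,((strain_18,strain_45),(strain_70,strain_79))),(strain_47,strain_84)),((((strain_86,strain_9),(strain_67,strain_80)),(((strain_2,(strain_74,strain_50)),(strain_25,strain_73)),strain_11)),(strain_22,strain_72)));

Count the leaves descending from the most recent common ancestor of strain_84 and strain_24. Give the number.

The MRCA of strain_84 and strain_24 is the node subtending ((strain_24,((strain_18,strain_45),(strain_70,strain_79))),(strain_47,strain_84)).
That clade contains 7 terminal taxa: strain_18, strain_24, strain_45, strain_47, strain_70, strain_79, strain_84.

7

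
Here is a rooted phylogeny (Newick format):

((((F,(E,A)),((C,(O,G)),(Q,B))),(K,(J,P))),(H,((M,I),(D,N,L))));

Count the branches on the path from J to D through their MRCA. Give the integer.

8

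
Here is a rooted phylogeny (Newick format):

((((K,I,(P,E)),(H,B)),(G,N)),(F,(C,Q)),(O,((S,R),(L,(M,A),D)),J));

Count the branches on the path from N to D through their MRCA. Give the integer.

The MRCA of N and D is the root of the tree.
From N up to that node: 3 branches. From D up to the same node: 4 branches. Total: 3 + 4 = 7.

7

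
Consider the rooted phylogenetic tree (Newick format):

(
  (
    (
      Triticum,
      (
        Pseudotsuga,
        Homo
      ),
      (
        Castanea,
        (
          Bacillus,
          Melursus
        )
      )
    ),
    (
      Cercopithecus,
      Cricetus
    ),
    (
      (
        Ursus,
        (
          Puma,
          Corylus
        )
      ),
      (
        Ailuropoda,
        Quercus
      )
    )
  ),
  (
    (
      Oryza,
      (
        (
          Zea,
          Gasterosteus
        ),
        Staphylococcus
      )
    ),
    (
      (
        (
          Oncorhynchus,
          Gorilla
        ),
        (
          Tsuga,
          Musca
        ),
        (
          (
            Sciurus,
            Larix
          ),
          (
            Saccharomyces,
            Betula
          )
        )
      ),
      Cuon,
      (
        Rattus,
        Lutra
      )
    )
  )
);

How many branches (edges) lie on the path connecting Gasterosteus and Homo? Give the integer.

The MRCA of Gasterosteus and Homo is the root of the tree.
From Gasterosteus up to that node: 5 branches. From Homo up to the same node: 4 branches. Total: 5 + 4 = 9.

9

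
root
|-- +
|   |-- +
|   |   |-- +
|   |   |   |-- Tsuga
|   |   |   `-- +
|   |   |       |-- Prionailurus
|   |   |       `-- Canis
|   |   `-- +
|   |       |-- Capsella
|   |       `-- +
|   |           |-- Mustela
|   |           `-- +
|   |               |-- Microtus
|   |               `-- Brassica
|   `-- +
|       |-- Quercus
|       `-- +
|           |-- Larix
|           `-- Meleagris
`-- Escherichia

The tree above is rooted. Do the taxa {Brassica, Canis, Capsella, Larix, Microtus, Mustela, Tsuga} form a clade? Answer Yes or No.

No

The MRCA of the listed taxa subtends (((Tsuga,(Prionailurus,Canis)),(Capsella,(Mustela,(Microtus,Brassica)))),(Quercus,(Larix,Meleagris))).
That clade also contains Meleagris, Prionailurus, Quercus, which are not in the proposed group, so the group is not monophyletic.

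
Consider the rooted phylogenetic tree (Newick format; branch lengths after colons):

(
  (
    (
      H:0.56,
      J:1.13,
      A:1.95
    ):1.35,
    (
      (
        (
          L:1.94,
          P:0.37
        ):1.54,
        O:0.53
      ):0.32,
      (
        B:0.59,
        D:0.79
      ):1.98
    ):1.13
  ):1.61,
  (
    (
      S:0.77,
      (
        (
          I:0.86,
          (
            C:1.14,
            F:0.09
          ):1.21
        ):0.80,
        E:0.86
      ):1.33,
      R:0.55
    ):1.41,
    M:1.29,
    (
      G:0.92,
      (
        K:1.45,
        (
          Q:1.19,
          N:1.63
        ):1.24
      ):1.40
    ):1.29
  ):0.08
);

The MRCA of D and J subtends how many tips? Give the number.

The MRCA of D and J is the node subtending ((H,J,A),(((L,P),O),(B,D))).
That clade contains 8 terminal taxa: A, B, D, H, J, L, O, P.

8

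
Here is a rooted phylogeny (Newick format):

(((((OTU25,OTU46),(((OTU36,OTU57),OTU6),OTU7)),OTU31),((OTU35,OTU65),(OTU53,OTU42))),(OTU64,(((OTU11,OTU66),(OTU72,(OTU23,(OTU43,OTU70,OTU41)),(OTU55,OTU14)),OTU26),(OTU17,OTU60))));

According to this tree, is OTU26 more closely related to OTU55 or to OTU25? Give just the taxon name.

The MRCA of OTU26 and OTU55 subtends ((OTU11,OTU66),(OTU72,(OTU23,(OTU43,OTU70,OTU41)),(OTU55,OTU14)),OTU26) (10 taxa).
The MRCA of OTU26 and OTU25 is the root, subtending the entire tree (24 taxa).
The first is nested inside the second, so OTU26 shares a more recent common ancestor with OTU55.

OTU55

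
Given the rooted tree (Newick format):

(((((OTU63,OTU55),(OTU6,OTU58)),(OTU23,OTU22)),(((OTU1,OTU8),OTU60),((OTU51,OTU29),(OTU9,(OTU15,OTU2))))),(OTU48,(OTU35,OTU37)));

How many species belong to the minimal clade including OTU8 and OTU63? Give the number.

14

The MRCA of OTU8 and OTU63 is the node subtending ((((OTU63,OTU55),(OTU6,OTU58)),(OTU23,OTU22)),(((OTU1,OTU8),OTU60),((OTU51,OTU29),(OTU9,(OTU15,OTU2))))).
That clade contains 14 terminal taxa: OTU1, OTU15, OTU2, OTU22, OTU23, OTU29, OTU51, OTU55, OTU58, OTU6, OTU60, OTU63, OTU8, OTU9.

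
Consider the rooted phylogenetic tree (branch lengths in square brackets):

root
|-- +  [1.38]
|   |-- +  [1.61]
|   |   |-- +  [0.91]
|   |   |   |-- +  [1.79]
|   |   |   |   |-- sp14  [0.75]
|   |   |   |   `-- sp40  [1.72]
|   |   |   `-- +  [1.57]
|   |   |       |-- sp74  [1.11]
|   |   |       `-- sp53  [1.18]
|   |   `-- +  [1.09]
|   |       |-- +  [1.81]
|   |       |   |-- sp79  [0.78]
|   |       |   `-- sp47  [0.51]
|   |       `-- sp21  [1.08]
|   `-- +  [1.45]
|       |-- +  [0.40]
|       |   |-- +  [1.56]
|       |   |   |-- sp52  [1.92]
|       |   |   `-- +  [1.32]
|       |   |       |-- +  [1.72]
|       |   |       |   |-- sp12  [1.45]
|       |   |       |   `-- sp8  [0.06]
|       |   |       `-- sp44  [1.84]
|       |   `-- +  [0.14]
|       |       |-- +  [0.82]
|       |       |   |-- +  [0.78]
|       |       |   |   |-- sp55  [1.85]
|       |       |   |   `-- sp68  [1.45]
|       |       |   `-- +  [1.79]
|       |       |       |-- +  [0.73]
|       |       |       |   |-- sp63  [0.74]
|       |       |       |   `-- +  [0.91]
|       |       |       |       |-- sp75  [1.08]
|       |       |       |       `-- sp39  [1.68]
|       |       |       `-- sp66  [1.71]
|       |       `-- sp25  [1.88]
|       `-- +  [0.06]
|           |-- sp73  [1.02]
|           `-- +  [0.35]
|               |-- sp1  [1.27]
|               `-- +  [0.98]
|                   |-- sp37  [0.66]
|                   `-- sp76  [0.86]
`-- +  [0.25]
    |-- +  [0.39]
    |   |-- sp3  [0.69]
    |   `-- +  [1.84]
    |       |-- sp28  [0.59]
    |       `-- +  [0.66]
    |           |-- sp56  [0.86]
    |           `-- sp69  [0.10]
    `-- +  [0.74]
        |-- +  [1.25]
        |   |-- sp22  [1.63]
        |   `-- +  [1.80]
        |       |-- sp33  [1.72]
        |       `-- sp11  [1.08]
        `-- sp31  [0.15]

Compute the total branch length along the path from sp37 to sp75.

7.92

The path runs sp37 → … → MRCA → … → sp75; the MRCA is the node subtending (((sp52,((sp12,sp8),sp44)),(((sp55,sp68),((sp63,(sp75,sp39)),sp66)),sp25)),(sp73,(sp1,(sp37,sp76)))).
Branch lengths along that path: 0.66 + 0.98 + 0.35 + 0.06 + 0.40 + 0.14 + 0.82 + 1.79 + 0.73 + 0.91 + 1.08 = 7.92.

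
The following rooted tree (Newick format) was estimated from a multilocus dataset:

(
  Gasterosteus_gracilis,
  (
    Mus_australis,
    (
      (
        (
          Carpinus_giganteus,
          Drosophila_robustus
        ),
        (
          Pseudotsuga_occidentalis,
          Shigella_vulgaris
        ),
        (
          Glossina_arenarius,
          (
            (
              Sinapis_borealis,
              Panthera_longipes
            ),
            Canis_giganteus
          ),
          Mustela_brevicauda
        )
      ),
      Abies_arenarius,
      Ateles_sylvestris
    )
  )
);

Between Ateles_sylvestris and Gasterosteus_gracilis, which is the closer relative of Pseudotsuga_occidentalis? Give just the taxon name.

Ateles_sylvestris

The MRCA of Pseudotsuga_occidentalis and Ateles_sylvestris subtends (((Carpinus_giganteus,Drosophila_robustus),(Pseudotsuga_occidentalis,Shigella_vulgaris),(Glossina_arenarius,((Sinapis_borealis,Panthera_longipes),Canis_giganteus),Mustela_brevicauda)),Abies_arenarius,Ateles_sylvestris) (11 taxa).
The MRCA of Pseudotsuga_occidentalis and Gasterosteus_gracilis is the root, subtending the entire tree (13 taxa).
The first is nested inside the second, so Pseudotsuga_occidentalis shares a more recent common ancestor with Ateles_sylvestris.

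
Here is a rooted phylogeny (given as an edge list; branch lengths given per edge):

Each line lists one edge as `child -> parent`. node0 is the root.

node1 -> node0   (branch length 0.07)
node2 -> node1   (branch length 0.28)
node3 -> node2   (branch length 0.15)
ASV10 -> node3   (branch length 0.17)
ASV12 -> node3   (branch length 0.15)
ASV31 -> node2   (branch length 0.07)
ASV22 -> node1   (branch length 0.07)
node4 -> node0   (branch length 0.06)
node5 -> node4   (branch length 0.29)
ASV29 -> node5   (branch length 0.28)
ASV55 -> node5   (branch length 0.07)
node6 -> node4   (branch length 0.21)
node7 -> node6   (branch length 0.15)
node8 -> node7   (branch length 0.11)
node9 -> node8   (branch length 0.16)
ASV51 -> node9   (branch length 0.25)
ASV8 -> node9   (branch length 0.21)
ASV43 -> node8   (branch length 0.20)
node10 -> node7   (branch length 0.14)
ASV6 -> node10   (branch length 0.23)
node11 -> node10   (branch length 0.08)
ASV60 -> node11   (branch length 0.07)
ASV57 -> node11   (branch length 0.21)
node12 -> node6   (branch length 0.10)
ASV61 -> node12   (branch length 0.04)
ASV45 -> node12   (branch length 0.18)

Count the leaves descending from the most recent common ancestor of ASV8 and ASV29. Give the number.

The MRCA of ASV8 and ASV29 is the node subtending ((ASV29,ASV55),((((ASV51,ASV8),ASV43),(ASV6,(ASV60,ASV57))),(ASV61,ASV45))).
That clade contains 10 terminal taxa: ASV29, ASV43, ASV45, ASV51, ASV55, ASV57, ASV6, ASV60, ASV61, ASV8.

10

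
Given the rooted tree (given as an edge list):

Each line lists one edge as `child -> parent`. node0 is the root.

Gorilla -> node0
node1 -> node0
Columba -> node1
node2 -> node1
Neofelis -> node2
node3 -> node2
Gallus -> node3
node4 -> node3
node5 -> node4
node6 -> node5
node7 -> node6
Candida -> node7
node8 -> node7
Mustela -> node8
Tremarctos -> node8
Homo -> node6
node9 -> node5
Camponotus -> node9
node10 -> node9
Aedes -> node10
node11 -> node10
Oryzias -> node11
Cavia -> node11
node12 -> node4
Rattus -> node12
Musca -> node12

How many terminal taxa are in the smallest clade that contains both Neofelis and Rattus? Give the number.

The MRCA of Neofelis and Rattus is the node subtending (Neofelis,(Gallus,((((Candida,(Mustela,Tremarctos)),Homo),(Camponotus,(Aedes,(Oryzias,Cavia)))),(Rattus,Musca)))).
That clade contains 12 terminal taxa: Aedes, Camponotus, Candida, Cavia, Gallus, Homo, Musca, Mustela, Neofelis, Oryzias, Rattus, Tremarctos.

12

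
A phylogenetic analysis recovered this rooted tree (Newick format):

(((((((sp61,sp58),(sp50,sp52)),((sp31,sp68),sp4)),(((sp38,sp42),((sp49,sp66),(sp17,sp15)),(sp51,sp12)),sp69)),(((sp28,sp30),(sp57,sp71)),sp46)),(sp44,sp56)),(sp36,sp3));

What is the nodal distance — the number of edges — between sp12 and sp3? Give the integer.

9

The MRCA of sp12 and sp3 is the root of the tree.
From sp12 up to that node: 7 branches. From sp3 up to the same node: 2 branches. Total: 7 + 2 = 9.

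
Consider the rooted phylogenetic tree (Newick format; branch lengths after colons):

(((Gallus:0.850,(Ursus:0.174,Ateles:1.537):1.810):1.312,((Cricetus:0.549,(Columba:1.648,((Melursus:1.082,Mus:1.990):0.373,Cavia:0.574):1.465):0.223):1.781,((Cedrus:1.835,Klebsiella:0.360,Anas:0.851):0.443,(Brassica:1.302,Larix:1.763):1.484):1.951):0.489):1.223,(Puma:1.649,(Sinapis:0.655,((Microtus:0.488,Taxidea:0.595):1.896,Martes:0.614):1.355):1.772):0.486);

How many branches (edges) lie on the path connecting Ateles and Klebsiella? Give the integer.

7

The MRCA of Ateles and Klebsiella is the node subtending ((Gallus,(Ursus,Ateles)),((Cricetus,(Columba,((Melursus,Mus),Cavia))),((Cedrus,Klebsiella,Anas),(Brassica,Larix)))).
From Ateles up to that node: 3 branches. From Klebsiella up to the same node: 4 branches. Total: 3 + 4 = 7.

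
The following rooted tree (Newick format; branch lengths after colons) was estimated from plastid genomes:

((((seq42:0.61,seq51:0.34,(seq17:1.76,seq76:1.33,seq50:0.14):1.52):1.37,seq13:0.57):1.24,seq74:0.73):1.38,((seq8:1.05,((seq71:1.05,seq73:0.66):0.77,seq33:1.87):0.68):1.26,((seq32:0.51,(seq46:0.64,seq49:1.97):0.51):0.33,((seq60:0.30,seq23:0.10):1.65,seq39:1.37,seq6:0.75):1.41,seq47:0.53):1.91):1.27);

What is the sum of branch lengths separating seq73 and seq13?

7.83

The path runs seq73 → … → MRCA → … → seq13; the MRCA is the root of the tree.
Branch lengths along that path: 0.66 + 0.77 + 0.68 + 1.26 + 1.27 + 1.38 + 1.24 + 0.57 = 7.83.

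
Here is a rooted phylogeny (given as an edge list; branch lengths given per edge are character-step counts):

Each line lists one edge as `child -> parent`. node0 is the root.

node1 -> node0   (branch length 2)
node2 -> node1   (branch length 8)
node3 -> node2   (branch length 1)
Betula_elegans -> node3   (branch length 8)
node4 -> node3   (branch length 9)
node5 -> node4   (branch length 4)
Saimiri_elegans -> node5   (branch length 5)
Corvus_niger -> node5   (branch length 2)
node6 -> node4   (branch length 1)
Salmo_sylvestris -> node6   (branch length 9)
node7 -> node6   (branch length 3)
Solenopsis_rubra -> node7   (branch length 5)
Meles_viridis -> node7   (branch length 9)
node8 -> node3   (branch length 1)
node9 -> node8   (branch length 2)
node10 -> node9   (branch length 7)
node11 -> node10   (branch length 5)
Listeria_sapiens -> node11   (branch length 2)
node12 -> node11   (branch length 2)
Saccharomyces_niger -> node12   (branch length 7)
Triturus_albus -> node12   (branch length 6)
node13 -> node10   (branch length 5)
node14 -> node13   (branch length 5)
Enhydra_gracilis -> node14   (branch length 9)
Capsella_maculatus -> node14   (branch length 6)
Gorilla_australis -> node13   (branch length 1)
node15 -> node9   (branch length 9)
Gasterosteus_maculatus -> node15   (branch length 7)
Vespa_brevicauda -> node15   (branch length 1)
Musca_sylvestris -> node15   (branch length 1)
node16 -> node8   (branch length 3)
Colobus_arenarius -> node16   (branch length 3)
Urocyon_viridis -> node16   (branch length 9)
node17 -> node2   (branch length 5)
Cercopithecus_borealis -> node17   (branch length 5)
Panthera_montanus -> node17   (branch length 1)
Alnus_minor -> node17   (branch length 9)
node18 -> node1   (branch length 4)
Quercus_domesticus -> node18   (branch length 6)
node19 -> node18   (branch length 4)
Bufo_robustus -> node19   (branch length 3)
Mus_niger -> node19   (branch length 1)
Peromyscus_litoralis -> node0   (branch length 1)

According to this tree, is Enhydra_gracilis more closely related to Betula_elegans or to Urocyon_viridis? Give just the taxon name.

The MRCA of Enhydra_gracilis and Urocyon_viridis subtends ((((Listeria_sapiens,(Saccharomyces_niger,Triturus_albus)),((Enhydra_gracilis,Capsella_maculatus),Gorilla_australis)),(Gasterosteus_maculatus,Vespa_brevicauda,Musca_sylvestris)),(Colobus_arenarius,Urocyon_viridis)) (11 taxa).
The MRCA of Enhydra_gracilis and Betula_elegans subtends (Betula_elegans,((Saimiri_elegans,Corvus_niger),(Salmo_sylvestris,(Solenopsis_rubra,Meles_viridis))),((((Listeria_sapiens,(Saccharomyces_niger,Triturus_albus)),((Enhydra_gracilis,Capsella_maculatus),Gorilla_australis)),(Gasterosteus_maculatus,Vespa_brevicauda,Musca_sylvestris)),(Colobus_arenarius,Urocyon_viridis))) (17 taxa).
The first is nested inside the second, so Enhydra_gracilis shares a more recent common ancestor with Urocyon_viridis.

Urocyon_viridis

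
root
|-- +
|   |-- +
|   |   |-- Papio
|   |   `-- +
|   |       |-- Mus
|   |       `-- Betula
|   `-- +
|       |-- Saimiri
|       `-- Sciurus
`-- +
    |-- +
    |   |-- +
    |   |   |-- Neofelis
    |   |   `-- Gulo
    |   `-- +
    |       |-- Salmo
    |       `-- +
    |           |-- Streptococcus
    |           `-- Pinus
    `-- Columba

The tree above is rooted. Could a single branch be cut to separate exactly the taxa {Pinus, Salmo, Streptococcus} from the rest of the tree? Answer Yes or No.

The most recent common ancestor of these taxa subtends (Salmo,(Streptococcus,Pinus)).
That clade has exactly 3 tips — every listed taxon and nothing else — so the group is monophyletic.

Yes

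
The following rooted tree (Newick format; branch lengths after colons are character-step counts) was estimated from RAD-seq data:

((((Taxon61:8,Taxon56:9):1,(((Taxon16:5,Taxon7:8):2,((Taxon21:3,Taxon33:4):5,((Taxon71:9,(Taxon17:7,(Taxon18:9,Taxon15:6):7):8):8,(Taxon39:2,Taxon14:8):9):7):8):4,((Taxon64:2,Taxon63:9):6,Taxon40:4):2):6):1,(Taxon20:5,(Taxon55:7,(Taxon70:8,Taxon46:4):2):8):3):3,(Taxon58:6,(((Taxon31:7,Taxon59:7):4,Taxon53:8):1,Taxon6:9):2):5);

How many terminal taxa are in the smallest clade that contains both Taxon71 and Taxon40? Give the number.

13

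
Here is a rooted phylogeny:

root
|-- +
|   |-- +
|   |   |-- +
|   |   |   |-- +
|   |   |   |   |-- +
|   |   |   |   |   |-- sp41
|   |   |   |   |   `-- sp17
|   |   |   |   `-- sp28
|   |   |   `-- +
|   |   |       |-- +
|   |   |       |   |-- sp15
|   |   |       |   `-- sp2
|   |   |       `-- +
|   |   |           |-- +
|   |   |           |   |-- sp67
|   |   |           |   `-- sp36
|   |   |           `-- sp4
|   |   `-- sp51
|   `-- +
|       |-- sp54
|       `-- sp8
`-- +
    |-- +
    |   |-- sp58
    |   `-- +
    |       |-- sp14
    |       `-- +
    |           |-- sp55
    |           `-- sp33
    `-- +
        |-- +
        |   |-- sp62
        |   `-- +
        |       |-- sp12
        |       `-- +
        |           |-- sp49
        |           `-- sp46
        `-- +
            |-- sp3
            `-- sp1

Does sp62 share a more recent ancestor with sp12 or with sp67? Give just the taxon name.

The MRCA of sp62 and sp12 subtends (sp62,(sp12,(sp49,sp46))) (4 taxa).
The MRCA of sp62 and sp67 is the root, subtending the entire tree (21 taxa).
The first is nested inside the second, so sp62 shares a more recent common ancestor with sp12.

sp12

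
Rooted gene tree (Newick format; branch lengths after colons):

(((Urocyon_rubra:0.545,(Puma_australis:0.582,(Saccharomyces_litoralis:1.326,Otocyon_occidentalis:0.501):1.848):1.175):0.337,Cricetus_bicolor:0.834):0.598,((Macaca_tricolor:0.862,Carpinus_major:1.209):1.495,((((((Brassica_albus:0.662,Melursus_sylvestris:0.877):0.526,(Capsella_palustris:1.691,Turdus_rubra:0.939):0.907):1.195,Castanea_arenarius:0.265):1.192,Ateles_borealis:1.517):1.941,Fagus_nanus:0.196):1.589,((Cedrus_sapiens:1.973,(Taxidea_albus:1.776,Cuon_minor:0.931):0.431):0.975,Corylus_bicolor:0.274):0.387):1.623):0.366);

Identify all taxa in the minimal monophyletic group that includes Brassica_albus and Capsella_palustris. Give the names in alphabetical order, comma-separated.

Tracing Brassica_albus: it sits inside (Brassica_albus,Melursus_sylvestris).
Tracing Capsella_palustris: it sits inside (Capsella_palustris,Turdus_rubra).
The smallest clade enclosing both is ((Brassica_albus,Melursus_sylvestris),(Capsella_palustris,Turdus_rubra)); the answer is its 4 terminal taxa in alphabetical order.

Brassica_albus, Capsella_palustris, Melursus_sylvestris, Turdus_rubra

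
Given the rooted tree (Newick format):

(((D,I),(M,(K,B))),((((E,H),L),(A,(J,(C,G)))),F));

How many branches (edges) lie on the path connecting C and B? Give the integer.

The MRCA of C and B is the root of the tree.
From C up to that node: 6 branches. From B up to the same node: 4 branches. Total: 6 + 4 = 10.

10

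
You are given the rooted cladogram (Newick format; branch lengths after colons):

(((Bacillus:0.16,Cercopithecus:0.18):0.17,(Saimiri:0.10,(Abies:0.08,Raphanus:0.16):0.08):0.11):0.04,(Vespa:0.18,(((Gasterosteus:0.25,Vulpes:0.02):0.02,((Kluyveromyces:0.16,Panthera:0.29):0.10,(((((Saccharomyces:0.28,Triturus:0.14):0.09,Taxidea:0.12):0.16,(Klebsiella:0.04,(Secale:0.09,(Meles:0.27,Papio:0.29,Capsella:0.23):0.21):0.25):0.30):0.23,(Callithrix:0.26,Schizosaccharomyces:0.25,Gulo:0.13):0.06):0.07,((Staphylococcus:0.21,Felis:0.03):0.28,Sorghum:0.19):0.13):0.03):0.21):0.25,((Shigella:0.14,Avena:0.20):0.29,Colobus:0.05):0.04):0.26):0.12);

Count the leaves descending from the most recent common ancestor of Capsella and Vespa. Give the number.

22

The MRCA of Capsella and Vespa is the node subtending (Vespa,(((Gasterosteus,Vulpes),((Kluyveromyces,Panthera),(((((Saccharomyces,Triturus),Taxidea),(Klebsiella,(Secale,(Meles,Papio,Capsella)))),(Callithrix,Schizosaccharomyces,Gulo)),((Staphylococcus,Felis),Sorghum)))),((Shigella,Avena),Colobus))).
That clade contains 22 terminal taxa: Avena, Callithrix, Capsella, Colobus, Felis, Gasterosteus, Gulo, Klebsiella, Kluyveromyces, Meles, Panthera, Papio, Saccharomyces, Schizosaccharomyces, Secale, Shigella, Sorghum, Staphylococcus, Taxidea, Triturus, Vespa, Vulpes.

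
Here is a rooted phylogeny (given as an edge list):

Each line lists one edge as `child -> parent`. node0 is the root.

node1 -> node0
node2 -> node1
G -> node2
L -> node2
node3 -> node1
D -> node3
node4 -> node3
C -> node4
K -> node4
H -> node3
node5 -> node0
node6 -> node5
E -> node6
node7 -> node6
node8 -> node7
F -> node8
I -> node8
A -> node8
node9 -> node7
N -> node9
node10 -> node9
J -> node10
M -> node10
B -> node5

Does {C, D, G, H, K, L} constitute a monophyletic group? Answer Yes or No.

The most recent common ancestor of these taxa subtends ((G,L),(D,(C,K),H)).
That clade has exactly 6 tips — every listed taxon and nothing else — so the group is monophyletic.

Yes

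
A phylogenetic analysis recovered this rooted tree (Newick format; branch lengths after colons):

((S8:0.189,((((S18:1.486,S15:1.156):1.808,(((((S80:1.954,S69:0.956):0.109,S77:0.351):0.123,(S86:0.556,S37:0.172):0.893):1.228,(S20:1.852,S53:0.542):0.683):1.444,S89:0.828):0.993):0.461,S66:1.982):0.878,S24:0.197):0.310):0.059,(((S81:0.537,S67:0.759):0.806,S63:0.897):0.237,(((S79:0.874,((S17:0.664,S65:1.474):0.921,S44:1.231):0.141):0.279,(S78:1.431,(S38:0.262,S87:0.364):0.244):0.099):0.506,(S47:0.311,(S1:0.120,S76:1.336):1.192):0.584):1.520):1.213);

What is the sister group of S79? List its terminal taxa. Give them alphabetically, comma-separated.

S17, S44, S65

S79 attaches to the tree at the node subtending (S79,((S17,S65),S44)).
The other lineage descending from that same node — the sister group — is ((S17,S65),S44); its 3 tips in alphabetical order are the answer.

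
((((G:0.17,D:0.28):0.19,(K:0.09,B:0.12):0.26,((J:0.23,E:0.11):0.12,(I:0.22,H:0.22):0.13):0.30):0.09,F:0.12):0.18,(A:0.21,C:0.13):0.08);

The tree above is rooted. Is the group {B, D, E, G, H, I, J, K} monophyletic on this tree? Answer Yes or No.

The most recent common ancestor of these taxa subtends ((G,D),(K,B),((J,E),(I,H))).
That clade has exactly 8 tips — every listed taxon and nothing else — so the group is monophyletic.

Yes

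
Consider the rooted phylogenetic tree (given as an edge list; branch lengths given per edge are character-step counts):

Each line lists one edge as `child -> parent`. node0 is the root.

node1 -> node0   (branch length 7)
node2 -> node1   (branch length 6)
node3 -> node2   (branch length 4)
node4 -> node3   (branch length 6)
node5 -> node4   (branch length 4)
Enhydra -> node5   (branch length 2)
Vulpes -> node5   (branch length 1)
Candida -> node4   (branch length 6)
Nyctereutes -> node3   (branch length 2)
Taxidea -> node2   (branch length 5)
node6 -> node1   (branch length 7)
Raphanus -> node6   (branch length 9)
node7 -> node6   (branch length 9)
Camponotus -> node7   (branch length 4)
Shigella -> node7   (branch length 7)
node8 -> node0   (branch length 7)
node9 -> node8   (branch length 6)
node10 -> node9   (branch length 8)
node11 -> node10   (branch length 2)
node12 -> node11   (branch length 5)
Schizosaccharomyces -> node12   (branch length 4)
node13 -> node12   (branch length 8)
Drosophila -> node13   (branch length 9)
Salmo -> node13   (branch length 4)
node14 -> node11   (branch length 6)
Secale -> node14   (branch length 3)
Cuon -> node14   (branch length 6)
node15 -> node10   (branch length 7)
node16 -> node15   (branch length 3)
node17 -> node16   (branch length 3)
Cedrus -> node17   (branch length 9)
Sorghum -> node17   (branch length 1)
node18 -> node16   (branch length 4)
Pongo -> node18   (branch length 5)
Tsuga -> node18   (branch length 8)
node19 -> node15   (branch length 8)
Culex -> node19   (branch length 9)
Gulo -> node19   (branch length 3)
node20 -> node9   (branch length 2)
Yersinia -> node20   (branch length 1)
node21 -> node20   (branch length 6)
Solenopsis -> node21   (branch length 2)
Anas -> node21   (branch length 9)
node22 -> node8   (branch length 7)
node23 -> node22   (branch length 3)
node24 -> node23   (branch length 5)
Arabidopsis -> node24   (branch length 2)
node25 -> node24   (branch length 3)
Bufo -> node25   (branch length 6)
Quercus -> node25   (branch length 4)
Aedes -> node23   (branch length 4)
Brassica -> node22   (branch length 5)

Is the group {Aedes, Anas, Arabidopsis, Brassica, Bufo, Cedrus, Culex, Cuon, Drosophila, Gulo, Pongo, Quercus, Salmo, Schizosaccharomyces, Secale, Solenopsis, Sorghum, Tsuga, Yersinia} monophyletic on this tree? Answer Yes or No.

The most recent common ancestor of these taxa subtends (((((Schizosaccharomyces,(Drosophila,Salmo)),(Secale,Cuon)),(((Cedrus,Sorghum),(Pongo,Tsuga)),(Culex,Gulo))),(Yersinia,(Solenopsis,Anas))),(((Arabidopsis,(Bufo,Quercus)),Aedes),Brassica)).
That clade has exactly 19 tips — every listed taxon and nothing else — so the group is monophyletic.

Yes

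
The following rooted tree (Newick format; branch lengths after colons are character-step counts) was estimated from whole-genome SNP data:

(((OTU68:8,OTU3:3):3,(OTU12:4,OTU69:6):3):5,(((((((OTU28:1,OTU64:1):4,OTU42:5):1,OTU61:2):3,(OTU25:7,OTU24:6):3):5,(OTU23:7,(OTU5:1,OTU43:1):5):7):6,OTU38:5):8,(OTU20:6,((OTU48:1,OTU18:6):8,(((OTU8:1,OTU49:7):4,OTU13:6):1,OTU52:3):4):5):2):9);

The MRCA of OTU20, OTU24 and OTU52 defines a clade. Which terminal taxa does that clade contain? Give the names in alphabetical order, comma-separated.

OTU13, OTU18, OTU20, OTU23, OTU24, OTU25, OTU28, OTU38, OTU42, OTU43, OTU48, OTU49, OTU5, OTU52, OTU61, OTU64, OTU8

Tracing OTU20: it sits inside (OTU20,((OTU48,OTU18),(((OTU8,OTU49),OTU13),OTU52))).
Tracing OTU24: it sits inside (OTU25,OTU24).
Tracing OTU52: it sits inside (((OTU8,OTU49),OTU13),OTU52).
The smallest clade enclosing all 3 is (((((((OTU28,OTU64),OTU42),OTU61),(OTU25,OTU24)),(OTU23,(OTU5,OTU43))),OTU38),(OTU20,((OTU48,OTU18),(((OTU8,OTU49),OTU13),OTU52)))); the answer is its 17 terminal taxa in alphabetical order.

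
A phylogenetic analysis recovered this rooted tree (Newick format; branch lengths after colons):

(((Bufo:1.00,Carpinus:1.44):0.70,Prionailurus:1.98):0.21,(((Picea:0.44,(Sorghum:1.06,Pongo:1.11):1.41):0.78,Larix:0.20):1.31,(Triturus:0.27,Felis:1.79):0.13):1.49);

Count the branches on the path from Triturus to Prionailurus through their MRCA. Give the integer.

The MRCA of Triturus and Prionailurus is the root of the tree.
From Triturus up to that node: 3 branches. From Prionailurus up to the same node: 2 branches. Total: 3 + 2 = 5.

5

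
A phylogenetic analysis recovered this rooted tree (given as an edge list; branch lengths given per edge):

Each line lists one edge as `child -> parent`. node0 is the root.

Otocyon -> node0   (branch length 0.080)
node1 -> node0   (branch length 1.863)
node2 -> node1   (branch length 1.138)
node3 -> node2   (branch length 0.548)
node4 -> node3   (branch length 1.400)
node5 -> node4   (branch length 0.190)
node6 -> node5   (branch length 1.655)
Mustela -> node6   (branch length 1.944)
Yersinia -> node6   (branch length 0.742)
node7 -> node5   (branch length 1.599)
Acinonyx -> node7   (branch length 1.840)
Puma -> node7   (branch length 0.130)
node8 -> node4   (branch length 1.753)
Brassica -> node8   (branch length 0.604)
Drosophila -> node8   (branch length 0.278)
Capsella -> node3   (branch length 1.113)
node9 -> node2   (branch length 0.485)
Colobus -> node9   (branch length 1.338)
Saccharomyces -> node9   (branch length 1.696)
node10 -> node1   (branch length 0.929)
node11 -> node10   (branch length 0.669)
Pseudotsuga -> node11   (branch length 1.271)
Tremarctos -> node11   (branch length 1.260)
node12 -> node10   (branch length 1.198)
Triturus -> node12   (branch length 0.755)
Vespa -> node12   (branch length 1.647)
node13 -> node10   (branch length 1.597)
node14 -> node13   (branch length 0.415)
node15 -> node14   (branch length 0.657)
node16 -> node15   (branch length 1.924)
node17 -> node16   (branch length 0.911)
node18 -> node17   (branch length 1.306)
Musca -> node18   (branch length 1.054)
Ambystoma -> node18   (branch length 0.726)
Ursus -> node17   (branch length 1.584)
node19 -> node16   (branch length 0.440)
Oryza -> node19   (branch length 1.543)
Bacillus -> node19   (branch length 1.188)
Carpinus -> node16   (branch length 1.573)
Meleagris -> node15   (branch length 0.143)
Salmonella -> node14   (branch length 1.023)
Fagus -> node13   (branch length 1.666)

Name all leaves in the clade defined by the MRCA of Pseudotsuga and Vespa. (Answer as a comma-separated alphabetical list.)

Ambystoma, Bacillus, Carpinus, Fagus, Meleagris, Musca, Oryza, Pseudotsuga, Salmonella, Tremarctos, Triturus, Ursus, Vespa

Tracing Pseudotsuga: it sits inside (Pseudotsuga,Tremarctos).
Tracing Vespa: it sits inside (Triturus,Vespa).
The smallest clade enclosing both is ((Pseudotsuga,Tremarctos),(Triturus,Vespa),((((((Musca,Ambystoma),Ursus),(Oryza,Bacillus),Carpinus),Meleagris),Salmonella),Fagus)); the answer is its 13 terminal taxa in alphabetical order.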